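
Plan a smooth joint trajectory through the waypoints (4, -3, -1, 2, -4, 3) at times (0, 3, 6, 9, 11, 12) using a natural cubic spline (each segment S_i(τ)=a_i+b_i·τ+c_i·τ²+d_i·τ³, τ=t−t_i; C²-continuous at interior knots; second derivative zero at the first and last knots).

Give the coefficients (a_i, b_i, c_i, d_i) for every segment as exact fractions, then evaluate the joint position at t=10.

Δ: Δ0=-7/3, Δ1=2/3, Δ2=1, Δ3=-3, Δ4=7
row 1: diag=12, rhs=18; c'=1/4, d'=3/2
row 2: denom=12−3·1/4=45/4; d'=(2−3·3/2)/(45/4)=-2/9
row 3: denom=10−3·4/15=46/5; d'=(-24−3·-2/9)/(46/5)=-175/69
row 4: denom=6−2·5/23=128/23; d'=(60−2·-175/69)/(128/23)=2245/192
back: M4=2245/192
back: M3=-175/69−5/23·2245/192=-325/64
back: M2=-2/9−4/15·-325/64=163/144
back: M1=3/2−1/4·163/144=701/576
M: M0=0, M1=701/576, M2=163/144, M3=-325/64, M4=2245/192, M5=0
seg 0: a=4, c=M0/2=0, d=(M1−M0)/(6·3)=701/10368, b=Δ0−h0·(2M0+M1)/6=-3389/1152
seg 1: a=-3, c=M1/2=701/1152, d=(M2−M1)/(6·3)=-49/10368, b=Δ1−h1·(2M1+M2)/6=-643/576
seg 2: a=-1, c=M2/2=163/288, d=(M3−M2)/(6·3)=-3577/10368, b=Δ2−h2·(2M2+M3)/6=2773/1152
seg 3: a=2, c=M3/2=-325/128, d=(M4−M3)/(6·2)=805/576, b=Δ3−h3·(2M3+M4)/6=-2023/576
seg 4: a=-4, c=M4/2=2245/384, d=(M5−M4)/(6·1)=-2245/1152, b=Δ4−h4·(2M4+M5)/6=1787/576
t_q=10 → seg 3, τ=1; S=2+-2023/576·τ+-325/128·τ²+805/576·τ³=-1019/384

  seg 0: a=4 b=-3389/1152 c=0 d=701/10368
  seg 1: a=-3 b=-643/576 c=701/1152 d=-49/10368
  seg 2: a=-1 b=2773/1152 c=163/288 d=-3577/10368
  seg 3: a=2 b=-2023/576 c=-325/128 d=805/576
  seg 4: a=-4 b=1787/576 c=2245/384 d=-2245/1152
S(10) = -1019/384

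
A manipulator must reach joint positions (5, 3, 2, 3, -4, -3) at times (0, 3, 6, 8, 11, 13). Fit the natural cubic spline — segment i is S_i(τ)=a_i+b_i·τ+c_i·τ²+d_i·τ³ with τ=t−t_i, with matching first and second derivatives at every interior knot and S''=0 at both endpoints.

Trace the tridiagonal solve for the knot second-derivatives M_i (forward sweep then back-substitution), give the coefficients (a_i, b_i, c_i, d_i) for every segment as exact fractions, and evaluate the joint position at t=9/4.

Δ: Δ0=-2/3, Δ1=-1/3, Δ2=1/2, Δ3=-7/3, Δ4=1/2
row 1: diag=12, rhs=2; c'=1/4, d'=1/6
row 2: denom=10−3·1/4=37/4; d'=(5−3·1/6)/(37/4)=18/37
row 3: denom=10−2·8/37=354/37; d'=(-17−2·18/37)/(354/37)=-665/354
row 4: denom=10−3·37/118=1069/118; d'=(17−3·-665/354)/(1069/118)=2671/1069
back: M4=2671/1069
back: M3=-665/354−37/118·2671/1069=-8537/3207
back: M2=18/37−8/37·-8537/3207=3406/3207
back: M1=1/6−1/4·3406/3207=-317/3207
M: M0=0, M1=-317/3207, M2=3406/3207, M3=-8537/3207, M4=2671/1069, M5=0
seg 0: a=5, c=M0/2=0, d=(M1−M0)/(6·3)=-317/57726, b=Δ0−h0·(2M0+M1)/6=-3959/6414
seg 1: a=3, c=M1/2=-317/6414, d=(M2−M1)/(6·3)=1241/19242, b=Δ1−h1·(2M1+M2)/6=-2455/3207
seg 2: a=2, c=M2/2=1703/3207, d=(M3−M2)/(6·2)=-1327/4276, b=Δ2−h2·(2M2+M3)/6=4357/6414
seg 3: a=3, c=M3/2=-8537/6414, d=(M4−M3)/(6·3)=8275/28863, b=Δ3−h3·(2M3+M4)/6=-5905/6414
seg 4: a=-4, c=M4/2=2671/2138, d=(M5−M4)/(6·2)=-2671/12828, b=Δ4−h4·(2M4+M5)/6=-7477/6414
t_q=9/4 → seg 0, τ=9/4; S=5+-3959/6414·τ+0·τ²+-317/57726·τ³=485569/136832

  seg 0: a=5 b=-3959/6414 c=0 d=-317/57726
  seg 1: a=3 b=-2455/3207 c=-317/6414 d=1241/19242
  seg 2: a=2 b=4357/6414 c=1703/3207 d=-1327/4276
  seg 3: a=3 b=-5905/6414 c=-8537/6414 d=8275/28863
  seg 4: a=-4 b=-7477/6414 c=2671/2138 d=-2671/12828
S(9/4) = 485569/136832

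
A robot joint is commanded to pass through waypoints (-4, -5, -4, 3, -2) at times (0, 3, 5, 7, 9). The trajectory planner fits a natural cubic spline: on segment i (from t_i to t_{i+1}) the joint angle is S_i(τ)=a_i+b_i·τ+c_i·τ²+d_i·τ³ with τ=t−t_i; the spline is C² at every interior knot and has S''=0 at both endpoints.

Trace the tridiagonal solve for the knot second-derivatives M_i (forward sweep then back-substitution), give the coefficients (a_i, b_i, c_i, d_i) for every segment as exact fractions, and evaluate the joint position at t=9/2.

Δ: Δ0=-1/3, Δ1=1/2, Δ2=7/2, Δ3=-5/2
row 1: diag=10, rhs=5; c'=1/5, d'=1/2
row 2: denom=8−2·1/5=38/5; d'=(18−2·1/2)/(38/5)=85/38
row 3: denom=8−2·5/19=142/19; d'=(-36−2·85/38)/(142/19)=-769/142
back: M3=-769/142
back: M2=85/38−5/19·-769/142=260/71
back: M1=1/2−1/5·260/71=-33/142
M: M0=0, M1=-33/142, M2=260/71, M3=-769/142, M4=0
seg 0: a=-4, c=M0/2=0, d=(M1−M0)/(6·3)=-11/852, b=Δ0−h0·(2M0+M1)/6=-185/852
seg 1: a=-5, c=M1/2=-33/284, d=(M2−M1)/(6·2)=553/1704, b=Δ1−h1·(2M1+M2)/6=-241/426
seg 2: a=-4, c=M2/2=130/71, d=(M3−M2)/(6·2)=-1289/1704, b=Δ2−h2·(2M2+M3)/6=610/213
seg 3: a=3, c=M3/2=-769/284, d=(M4−M3)/(6·2)=769/1704, b=Δ3−h3·(2M3+M4)/6=473/426
t_q=9/2 → seg 1, τ=3/2; S=-5+-241/426·τ+-33/284·τ²+553/1704·τ³=-22787/4544

  seg 0: a=-4 b=-185/852 c=0 d=-11/852
  seg 1: a=-5 b=-241/426 c=-33/284 d=553/1704
  seg 2: a=-4 b=610/213 c=130/71 d=-1289/1704
  seg 3: a=3 b=473/426 c=-769/284 d=769/1704
S(9/2) = -22787/4544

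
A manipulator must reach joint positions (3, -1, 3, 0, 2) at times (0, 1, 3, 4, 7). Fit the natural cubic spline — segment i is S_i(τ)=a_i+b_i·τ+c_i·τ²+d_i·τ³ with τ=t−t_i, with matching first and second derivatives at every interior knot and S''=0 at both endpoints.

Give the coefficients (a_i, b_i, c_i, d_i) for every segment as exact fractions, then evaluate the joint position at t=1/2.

Δ: Δ0=-4, Δ1=2, Δ2=-3, Δ3=2/3
row 1: diag=6, rhs=36; c'=1/3, d'=6
row 2: denom=6−2·1/3=16/3; d'=(-30−2·6)/(16/3)=-63/8
row 3: denom=8−1·3/16=125/16; d'=(22−1·-63/8)/(125/16)=478/125
back: M3=478/125
back: M2=-63/8−3/16·478/125=-1074/125
back: M1=6−1/3·-1074/125=1108/125
M: M0=0, M1=1108/125, M2=-1074/125, M3=478/125, M4=0
seg 0: a=3, c=M0/2=0, d=(M1−M0)/(6·1)=554/375, b=Δ0−h0·(2M0+M1)/6=-2054/375
seg 1: a=-1, c=M1/2=554/125, d=(M2−M1)/(6·2)=-1091/750, b=Δ1−h1·(2M1+M2)/6=-392/375
seg 2: a=3, c=M2/2=-537/125, d=(M3−M2)/(6·1)=776/375, b=Δ2−h2·(2M2+M3)/6=-58/75
seg 3: a=0, c=M3/2=239/125, d=(M4−M3)/(6·3)=-239/1125, b=Δ3−h3·(2M3+M4)/6=-1184/375
t_q=1/2 → seg 0, τ=1/2; S=3+-2054/375·τ+0·τ²+554/375·τ³=223/500

  seg 0: a=3 b=-2054/375 c=0 d=554/375
  seg 1: a=-1 b=-392/375 c=554/125 d=-1091/750
  seg 2: a=3 b=-58/75 c=-537/125 d=776/375
  seg 3: a=0 b=-1184/375 c=239/125 d=-239/1125
S(1/2) = 223/500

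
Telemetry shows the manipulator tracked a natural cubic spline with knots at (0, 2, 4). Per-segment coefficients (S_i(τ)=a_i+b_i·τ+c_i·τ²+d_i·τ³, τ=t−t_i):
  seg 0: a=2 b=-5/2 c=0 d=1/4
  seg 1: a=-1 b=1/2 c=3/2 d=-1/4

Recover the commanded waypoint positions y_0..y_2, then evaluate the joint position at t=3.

y_0=2 y_1=-1 y_2=4
S(3) = 3/4

y_0 = S_0(0) = a_0 = 2
y_1 = S_1(0) = a_1 = -1
y_2 = S_1(2) = 4
t_q=3 is in segment 1 (τ=1); S_1(τ)=3/4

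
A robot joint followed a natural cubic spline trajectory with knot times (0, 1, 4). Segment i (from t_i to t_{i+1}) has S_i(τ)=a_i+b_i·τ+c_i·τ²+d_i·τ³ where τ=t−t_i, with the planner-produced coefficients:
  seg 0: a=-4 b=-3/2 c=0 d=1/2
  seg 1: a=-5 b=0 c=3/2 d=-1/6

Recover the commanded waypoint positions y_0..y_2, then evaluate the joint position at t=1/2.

y_0 = S_0(0) = a_0 = -4
y_1 = S_1(0) = a_1 = -5
y_2 = S_1(3) = 4
t_q=1/2 is in segment 0 (τ=1/2); S_0(τ)=-75/16

y_0=-4 y_1=-5 y_2=4
S(1/2) = -75/16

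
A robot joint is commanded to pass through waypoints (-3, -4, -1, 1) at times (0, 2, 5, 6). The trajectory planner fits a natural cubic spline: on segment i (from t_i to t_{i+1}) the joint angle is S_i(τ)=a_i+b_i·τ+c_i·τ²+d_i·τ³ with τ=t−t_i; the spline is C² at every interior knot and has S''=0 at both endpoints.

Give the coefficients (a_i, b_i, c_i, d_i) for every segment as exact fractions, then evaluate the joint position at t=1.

Δ: Δ0=-1/2, Δ1=1, Δ2=2
row 1: diag=10, rhs=9; c'=3/10, d'=9/10
row 2: denom=8−3·3/10=71/10; d'=(6−3·9/10)/(71/10)=33/71
back: M2=33/71
back: M1=9/10−3/10·33/71=54/71
M: M0=0, M1=54/71, M2=33/71, M3=0
seg 0: a=-3, c=M0/2=0, d=(M1−M0)/(6·2)=9/142, b=Δ0−h0·(2M0+M1)/6=-107/142
seg 1: a=-4, c=M1/2=27/71, d=(M2−M1)/(6·3)=-7/426, b=Δ1−h1·(2M1+M2)/6=1/142
seg 2: a=-1, c=M2/2=33/142, d=(M3−M2)/(6·1)=-11/142, b=Δ2−h2·(2M2+M3)/6=131/71
t_q=1 → seg 0, τ=1; S=-3+-107/142·τ+0·τ²+9/142·τ³=-262/71

  seg 0: a=-3 b=-107/142 c=0 d=9/142
  seg 1: a=-4 b=1/142 c=27/71 d=-7/426
  seg 2: a=-1 b=131/71 c=33/142 d=-11/142
S(1) = -262/71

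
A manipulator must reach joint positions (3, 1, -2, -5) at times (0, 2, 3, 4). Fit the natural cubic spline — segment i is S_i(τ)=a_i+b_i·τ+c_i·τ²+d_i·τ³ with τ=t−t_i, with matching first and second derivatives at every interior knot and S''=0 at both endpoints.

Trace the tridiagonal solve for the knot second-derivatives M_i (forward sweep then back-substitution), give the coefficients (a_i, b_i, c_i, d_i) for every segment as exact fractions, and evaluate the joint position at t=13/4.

Δ: Δ0=-1, Δ1=-3, Δ2=-3
row 1: diag=6, rhs=-12; c'=1/6, d'=-2
row 2: denom=4−1·1/6=23/6; d'=(0−1·-2)/(23/6)=12/23
back: M2=12/23
back: M1=-2−1/6·12/23=-48/23
M: M0=0, M1=-48/23, M2=12/23, M3=0
seg 0: a=3, c=M0/2=0, d=(M1−M0)/(6·2)=-4/23, b=Δ0−h0·(2M0+M1)/6=-7/23
seg 1: a=1, c=M1/2=-24/23, d=(M2−M1)/(6·1)=10/23, b=Δ1−h1·(2M1+M2)/6=-55/23
seg 2: a=-2, c=M2/2=6/23, d=(M3−M2)/(6·1)=-2/23, b=Δ2−h2·(2M2+M3)/6=-73/23
t_q=13/4 → seg 2, τ=1/4; S=-2+-73/23·τ+6/23·τ²+-2/23·τ³=-2045/736

  seg 0: a=3 b=-7/23 c=0 d=-4/23
  seg 1: a=1 b=-55/23 c=-24/23 d=10/23
  seg 2: a=-2 b=-73/23 c=6/23 d=-2/23
S(13/4) = -2045/736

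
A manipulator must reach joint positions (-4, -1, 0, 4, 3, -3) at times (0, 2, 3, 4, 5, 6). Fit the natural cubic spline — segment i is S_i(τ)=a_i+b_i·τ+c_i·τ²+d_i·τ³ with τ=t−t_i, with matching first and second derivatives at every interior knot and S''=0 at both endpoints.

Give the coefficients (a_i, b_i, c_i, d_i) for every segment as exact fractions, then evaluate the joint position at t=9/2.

Δ: Δ0=3/2, Δ1=1, Δ2=4, Δ3=-1, Δ4=-6
row 1: diag=6, rhs=-3; c'=1/6, d'=-1/2
row 2: denom=4−1·1/6=23/6; d'=(18−1·-1/2)/(23/6)=111/23
row 3: denom=4−1·6/23=86/23; d'=(-30−1·111/23)/(86/23)=-801/86
row 4: denom=4−1·23/86=321/86; d'=(-30−1·-801/86)/(321/86)=-593/107
back: M4=-593/107
back: M3=-801/86−23/86·-593/107=-838/107
back: M2=111/23−6/23·-838/107=735/107
back: M1=-1/2−1/6·735/107=-176/107
M: M0=0, M1=-176/107, M2=735/107, M3=-838/107, M4=-593/107, M5=0
seg 0: a=-4, c=M0/2=0, d=(M1−M0)/(6·2)=-44/321, b=Δ0−h0·(2M0+M1)/6=1315/642
seg 1: a=-1, c=M1/2=-88/107, d=(M2−M1)/(6·1)=911/642, b=Δ1−h1·(2M1+M2)/6=259/642
seg 2: a=0, c=M2/2=735/214, d=(M3−M2)/(6·1)=-1573/642, b=Δ2−h2·(2M2+M3)/6=968/321
seg 3: a=4, c=M3/2=-419/107, d=(M4−M3)/(6·1)=245/642, b=Δ3−h3·(2M3+M4)/6=1627/642
seg 4: a=3, c=M4/2=-593/214, d=(M5−M4)/(6·1)=593/642, b=Δ4−h4·(2M4+M5)/6=-1333/321
t_q=9/2 → seg 3, τ=1/2; S=4+1627/642·τ+-419/107·τ²+245/642·τ³=7423/1712

  seg 0: a=-4 b=1315/642 c=0 d=-44/321
  seg 1: a=-1 b=259/642 c=-88/107 d=911/642
  seg 2: a=0 b=968/321 c=735/214 d=-1573/642
  seg 3: a=4 b=1627/642 c=-419/107 d=245/642
  seg 4: a=3 b=-1333/321 c=-593/214 d=593/642
S(9/2) = 7423/1712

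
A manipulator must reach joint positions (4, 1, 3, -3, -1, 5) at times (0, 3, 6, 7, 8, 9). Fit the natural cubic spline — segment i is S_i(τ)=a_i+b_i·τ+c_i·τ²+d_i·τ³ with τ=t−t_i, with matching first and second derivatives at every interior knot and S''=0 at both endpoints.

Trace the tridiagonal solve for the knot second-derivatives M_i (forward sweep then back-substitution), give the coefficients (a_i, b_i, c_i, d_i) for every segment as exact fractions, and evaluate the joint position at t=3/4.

Δ: Δ0=-1, Δ1=2/3, Δ2=-6, Δ3=2, Δ4=6
row 1: diag=12, rhs=10; c'=1/4, d'=5/6
row 2: denom=8−3·1/4=29/4; d'=(-40−3·5/6)/(29/4)=-170/29
row 3: denom=4−1·4/29=112/29; d'=(48−1·-170/29)/(112/29)=781/56
row 4: denom=4−1·29/112=419/112; d'=(24−1·781/56)/(419/112)=1126/419
back: M4=1126/419
back: M3=781/56−29/112·1126/419=5552/419
back: M2=-170/29−4/29·5552/419=-3222/419
back: M1=5/6−1/4·-3222/419=3464/1257
M: M0=0, M1=3464/1257, M2=-3222/419, M3=5552/419, M4=1126/419, M5=0
seg 0: a=4, c=M0/2=0, d=(M1−M0)/(6·3)=1732/11313, b=Δ0−h0·(2M0+M1)/6=-2989/1257
seg 1: a=1, c=M1/2=1732/1257, d=(M2−M1)/(6·3)=-6565/11313, b=Δ1−h1·(2M1+M2)/6=2207/1257
seg 2: a=3, c=M2/2=-1611/419, d=(M3−M2)/(6·1)=4387/1257, b=Δ2−h2·(2M2+M3)/6=-7096/1257
seg 3: a=-3, c=M3/2=2776/419, d=(M4−M3)/(6·1)=-2213/1257, b=Δ3−h3·(2M3+M4)/6=-3601/1257
seg 4: a=-1, c=M4/2=563/419, d=(M5−M4)/(6·1)=-563/1257, b=Δ4−h4·(2M4+M5)/6=6416/1257
t_q=3/4 → seg 0, τ=3/4; S=4+-2989/1257·τ+0·τ²+1732/11313·τ³=15293/6704

  seg 0: a=4 b=-2989/1257 c=0 d=1732/11313
  seg 1: a=1 b=2207/1257 c=1732/1257 d=-6565/11313
  seg 2: a=3 b=-7096/1257 c=-1611/419 d=4387/1257
  seg 3: a=-3 b=-3601/1257 c=2776/419 d=-2213/1257
  seg 4: a=-1 b=6416/1257 c=563/419 d=-563/1257
S(3/4) = 15293/6704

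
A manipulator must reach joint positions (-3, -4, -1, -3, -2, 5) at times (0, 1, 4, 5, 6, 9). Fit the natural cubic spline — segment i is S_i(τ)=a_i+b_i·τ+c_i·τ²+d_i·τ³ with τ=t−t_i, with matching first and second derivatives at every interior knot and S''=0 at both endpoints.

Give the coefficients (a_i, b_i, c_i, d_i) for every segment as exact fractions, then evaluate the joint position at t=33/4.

Δ: Δ0=-1, Δ1=1, Δ2=-2, Δ3=1, Δ4=7/3
row 1: diag=8, rhs=12; c'=3/8, d'=3/2
row 2: denom=8−3·3/8=55/8; d'=(-18−3·3/2)/(55/8)=-36/11
row 3: denom=4−1·8/55=212/55; d'=(18−1·-36/11)/(212/55)=585/106
row 4: denom=8−1·55/212=1641/212; d'=(8−1·585/106)/(1641/212)=526/1641
back: M4=526/1641
back: M3=585/106−55/212·526/1641=8920/1641
back: M2=-36/11−8/55·8920/1641=-6668/1641
back: M1=3/2−3/8·-6668/1641=1654/547
M: M0=0, M1=1654/547, M2=-6668/1641, M3=8920/1641, M4=526/1641, M5=0
seg 0: a=-3, c=M0/2=0, d=(M1−M0)/(6·1)=827/1641, b=Δ0−h0·(2M0+M1)/6=-2468/1641
seg 1: a=-4, c=M1/2=827/547, d=(M2−M1)/(6·3)=-5815/14769, b=Δ1−h1·(2M1+M2)/6=13/1641
seg 2: a=-1, c=M2/2=-3334/1641, d=(M3−M2)/(6·1)=866/547, b=Δ2−h2·(2M2+M3)/6=-2546/1641
seg 3: a=-3, c=M3/2=4460/1641, d=(M4−M3)/(6·1)=-1399/1641, b=Δ3−h3·(2M3+M4)/6=-1420/1641
seg 4: a=-2, c=M4/2=263/1641, d=(M5−M4)/(6·3)=-263/14769, b=Δ4−h4·(2M4+M5)/6=1101/547
t_q=33/4 → seg 4, τ=9/4; S=-2+1101/547·τ+263/1641·τ²+-263/14769·τ³=109831/35008

  seg 0: a=-3 b=-2468/1641 c=0 d=827/1641
  seg 1: a=-4 b=13/1641 c=827/547 d=-5815/14769
  seg 2: a=-1 b=-2546/1641 c=-3334/1641 d=866/547
  seg 3: a=-3 b=-1420/1641 c=4460/1641 d=-1399/1641
  seg 4: a=-2 b=1101/547 c=263/1641 d=-263/14769
S(33/4) = 109831/35008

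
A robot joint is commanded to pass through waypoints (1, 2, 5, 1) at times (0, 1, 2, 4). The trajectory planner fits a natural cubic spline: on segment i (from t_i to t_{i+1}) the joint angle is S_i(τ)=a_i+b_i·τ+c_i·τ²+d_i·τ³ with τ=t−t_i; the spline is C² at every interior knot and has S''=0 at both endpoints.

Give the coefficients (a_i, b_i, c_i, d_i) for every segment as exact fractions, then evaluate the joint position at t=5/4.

  seg 0: a=1 b=6/23 c=0 d=17/23
  seg 1: a=2 b=57/23 c=51/23 d=-39/23
  seg 2: a=5 b=42/23 c=-66/23 d=11/23
S(5/4) = 4021/1472

Δ: Δ0=1, Δ1=3, Δ2=-2
row 1: diag=4, rhs=12; c'=1/4, d'=3
row 2: denom=6−1·1/4=23/4; d'=(-30−1·3)/(23/4)=-132/23
back: M2=-132/23
back: M1=3−1/4·-132/23=102/23
M: M0=0, M1=102/23, M2=-132/23, M3=0
seg 0: a=1, c=M0/2=0, d=(M1−M0)/(6·1)=17/23, b=Δ0−h0·(2M0+M1)/6=6/23
seg 1: a=2, c=M1/2=51/23, d=(M2−M1)/(6·1)=-39/23, b=Δ1−h1·(2M1+M2)/6=57/23
seg 2: a=5, c=M2/2=-66/23, d=(M3−M2)/(6·2)=11/23, b=Δ2−h2·(2M2+M3)/6=42/23
t_q=5/4 → seg 1, τ=1/4; S=2+57/23·τ+51/23·τ²+-39/23·τ³=4021/1472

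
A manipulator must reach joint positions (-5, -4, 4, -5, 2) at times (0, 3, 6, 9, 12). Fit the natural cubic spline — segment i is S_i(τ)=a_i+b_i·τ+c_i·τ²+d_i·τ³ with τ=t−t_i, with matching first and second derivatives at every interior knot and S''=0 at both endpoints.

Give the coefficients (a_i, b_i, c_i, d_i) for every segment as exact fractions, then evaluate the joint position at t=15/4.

Δ: Δ0=1/3, Δ1=8/3, Δ2=-3, Δ3=7/3
row 1: diag=12, rhs=14; c'=1/4, d'=7/6
row 2: denom=12−3·1/4=45/4; d'=(-34−3·7/6)/(45/4)=-10/3
row 3: denom=12−3·4/15=56/5; d'=(32−3·-10/3)/(56/5)=15/4
back: M3=15/4
back: M2=-10/3−4/15·15/4=-13/3
back: M1=7/6−1/4·-13/3=9/4
M: M0=0, M1=9/4, M2=-13/3, M3=15/4, M4=0
seg 0: a=-5, c=M0/2=0, d=(M1−M0)/(6·3)=1/8, b=Δ0−h0·(2M0+M1)/6=-19/24
seg 1: a=-4, c=M1/2=9/8, d=(M2−M1)/(6·3)=-79/216, b=Δ1−h1·(2M1+M2)/6=31/12
seg 2: a=4, c=M2/2=-13/6, d=(M3−M2)/(6·3)=97/216, b=Δ2−h2·(2M2+M3)/6=-13/24
seg 3: a=-5, c=M3/2=15/8, d=(M4−M3)/(6·3)=-5/24, b=Δ3−h3·(2M3+M4)/6=-17/12
t_q=15/4 → seg 1, τ=3/4; S=-4+31/12·τ+9/8·τ²+-79/216·τ³=-811/512

  seg 0: a=-5 b=-19/24 c=0 d=1/8
  seg 1: a=-4 b=31/12 c=9/8 d=-79/216
  seg 2: a=4 b=-13/24 c=-13/6 d=97/216
  seg 3: a=-5 b=-17/12 c=15/8 d=-5/24
S(15/4) = -811/512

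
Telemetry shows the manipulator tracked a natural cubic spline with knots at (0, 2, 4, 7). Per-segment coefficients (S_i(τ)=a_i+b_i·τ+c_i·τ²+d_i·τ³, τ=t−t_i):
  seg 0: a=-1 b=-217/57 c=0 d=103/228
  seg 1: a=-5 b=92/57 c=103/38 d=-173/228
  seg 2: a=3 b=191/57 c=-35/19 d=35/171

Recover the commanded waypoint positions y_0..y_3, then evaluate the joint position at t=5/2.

y_0=-1 y_1=-5 y_2=3 y_3=2
S(5/2) = -2195/608

y_0 = S_0(0) = a_0 = -1
y_1 = S_1(0) = a_1 = -5
y_2 = S_2(0) = a_2 = 3
y_3 = S_2(3) = 2
t_q=5/2 is in segment 1 (τ=1/2); S_1(τ)=-2195/608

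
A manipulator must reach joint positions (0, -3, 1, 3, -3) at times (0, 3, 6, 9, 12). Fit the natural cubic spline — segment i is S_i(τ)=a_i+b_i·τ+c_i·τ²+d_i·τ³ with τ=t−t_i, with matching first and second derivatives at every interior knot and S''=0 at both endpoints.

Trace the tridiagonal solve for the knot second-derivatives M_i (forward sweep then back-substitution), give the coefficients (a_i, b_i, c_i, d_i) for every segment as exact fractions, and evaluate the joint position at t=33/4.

Δ: Δ0=-1, Δ1=4/3, Δ2=2/3, Δ3=-2
row 1: diag=12, rhs=14; c'=1/4, d'=7/6
row 2: denom=12−3·1/4=45/4; d'=(-4−3·7/6)/(45/4)=-2/3
row 3: denom=12−3·4/15=56/5; d'=(-16−3·-2/3)/(56/5)=-5/4
back: M3=-5/4
back: M2=-2/3−4/15·-5/4=-1/3
back: M1=7/6−1/4·-1/3=5/4
M: M0=0, M1=5/4, M2=-1/3, M3=-5/4, M4=0
seg 0: a=0, c=M0/2=0, d=(M1−M0)/(6·3)=5/72, b=Δ0−h0·(2M0+M1)/6=-13/8
seg 1: a=-3, c=M1/2=5/8, d=(M2−M1)/(6·3)=-19/216, b=Δ1−h1·(2M1+M2)/6=1/4
seg 2: a=1, c=M2/2=-1/6, d=(M3−M2)/(6·3)=-11/216, b=Δ2−h2·(2M2+M3)/6=13/8
seg 3: a=3, c=M3/2=-5/8, d=(M4−M3)/(6·3)=5/72, b=Δ3−h3·(2M3+M4)/6=-3/4
t_q=33/4 → seg 2, τ=9/4; S=1+13/8·τ+-1/6·τ²+-11/216·τ³=1655/512

  seg 0: a=0 b=-13/8 c=0 d=5/72
  seg 1: a=-3 b=1/4 c=5/8 d=-19/216
  seg 2: a=1 b=13/8 c=-1/6 d=-11/216
  seg 3: a=3 b=-3/4 c=-5/8 d=5/72
S(33/4) = 1655/512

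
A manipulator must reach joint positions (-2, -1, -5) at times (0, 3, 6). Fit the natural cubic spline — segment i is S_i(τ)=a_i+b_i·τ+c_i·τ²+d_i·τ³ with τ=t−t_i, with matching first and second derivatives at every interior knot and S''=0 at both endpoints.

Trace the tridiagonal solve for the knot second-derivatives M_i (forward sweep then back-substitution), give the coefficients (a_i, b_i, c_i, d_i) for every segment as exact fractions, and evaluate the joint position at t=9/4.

  seg 0: a=-2 b=3/4 c=0 d=-5/108
  seg 1: a=-1 b=-1/2 c=-5/12 d=5/108
S(9/4) = -215/256

Δ: Δ0=1/3, Δ1=-4/3
row 1: diag=12, rhs=-10; c'=1/4, d'=-5/6
back: M1=-5/6
M: M0=0, M1=-5/6, M2=0
seg 0: a=-2, c=M0/2=0, d=(M1−M0)/(6·3)=-5/108, b=Δ0−h0·(2M0+M1)/6=3/4
seg 1: a=-1, c=M1/2=-5/12, d=(M2−M1)/(6·3)=5/108, b=Δ1−h1·(2M1+M2)/6=-1/2
t_q=9/4 → seg 0, τ=9/4; S=-2+3/4·τ+0·τ²+-5/108·τ³=-215/256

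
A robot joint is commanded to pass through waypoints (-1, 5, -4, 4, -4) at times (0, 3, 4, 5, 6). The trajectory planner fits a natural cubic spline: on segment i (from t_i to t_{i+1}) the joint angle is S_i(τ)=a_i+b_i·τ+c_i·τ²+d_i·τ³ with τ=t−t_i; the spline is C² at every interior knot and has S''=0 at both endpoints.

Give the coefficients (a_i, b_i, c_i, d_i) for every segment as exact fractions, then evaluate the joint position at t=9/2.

Δ: Δ0=2, Δ1=-9, Δ2=8, Δ3=-8
row 1: diag=8, rhs=-66; c'=1/8, d'=-33/4
row 2: denom=4−1·1/8=31/8; d'=(102−1·-33/4)/(31/8)=882/31
row 3: denom=4−1·8/31=116/31; d'=(-96−1·882/31)/(116/31)=-1929/58
back: M3=-1929/58
back: M2=882/31−8/31·-1929/58=1074/29
back: M1=-33/4−1/8·1074/29=-747/58
M: M0=0, M1=-747/58, M2=1074/29, M3=-1929/58, M4=0
seg 0: a=-1, c=M0/2=0, d=(M1−M0)/(6·3)=-83/116, b=Δ0−h0·(2M0+M1)/6=979/116
seg 1: a=5, c=M1/2=-747/116, d=(M2−M1)/(6·1)=965/116, b=Δ1−h1·(2M1+M2)/6=-631/58
seg 2: a=-4, c=M2/2=537/29, d=(M3−M2)/(6·1)=-1359/116, b=Δ2−h2·(2M2+M3)/6=139/116
seg 3: a=4, c=M3/2=-1929/116, d=(M4−M3)/(6·1)=643/116, b=Δ3−h3·(2M3+M4)/6=179/58
t_q=9/2 → seg 2, τ=1/2; S=-4+139/116·τ+537/29·τ²+-1359/116·τ³=-219/928

  seg 0: a=-1 b=979/116 c=0 d=-83/116
  seg 1: a=5 b=-631/58 c=-747/116 d=965/116
  seg 2: a=-4 b=139/116 c=537/29 d=-1359/116
  seg 3: a=4 b=179/58 c=-1929/116 d=643/116
S(9/2) = -219/928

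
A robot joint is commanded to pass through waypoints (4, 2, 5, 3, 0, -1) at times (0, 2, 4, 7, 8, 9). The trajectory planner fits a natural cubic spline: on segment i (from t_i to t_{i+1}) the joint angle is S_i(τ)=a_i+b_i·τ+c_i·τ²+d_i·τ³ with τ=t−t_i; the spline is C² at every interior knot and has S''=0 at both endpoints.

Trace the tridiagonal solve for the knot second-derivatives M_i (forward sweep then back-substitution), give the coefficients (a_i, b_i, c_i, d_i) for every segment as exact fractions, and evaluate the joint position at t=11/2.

  seg 0: a=4 b=-2678/1551 c=0 d=1127/6204
  seg 1: a=2 b=703/1551 c=1127/1034 d=-3515/12408
  seg 2: a=5 b=4385/3102 c=-1261/2068 d=-173/6204
  seg 3: a=3 b=-18599/6204 c=-445/517 d=5327/6204
  seg 4: a=0 b=-6649/3102 c=3547/2068 d=-3547/6204
S(11/2) = 93545/16544

Δ: Δ0=-1, Δ1=3/2, Δ2=-2/3, Δ3=-3, Δ4=-1
row 1: diag=8, rhs=15; c'=1/4, d'=15/8
row 2: denom=10−2·1/4=19/2; d'=(-13−2·15/8)/(19/2)=-67/38
row 3: denom=8−3·6/19=134/19; d'=(-14−3·-67/38)/(134/19)=-331/268
row 4: denom=4−1·19/134=517/134; d'=(12−1·-331/268)/(517/134)=3547/1034
back: M4=3547/1034
back: M3=-331/268−19/134·3547/1034=-890/517
back: M2=-67/38−6/19·-890/517=-1261/1034
back: M1=15/8−1/4·-1261/1034=1127/517
M: M0=0, M1=1127/517, M2=-1261/1034, M3=-890/517, M4=3547/1034, M5=0
seg 0: a=4, c=M0/2=0, d=(M1−M0)/(6·2)=1127/6204, b=Δ0−h0·(2M0+M1)/6=-2678/1551
seg 1: a=2, c=M1/2=1127/1034, d=(M2−M1)/(6·2)=-3515/12408, b=Δ1−h1·(2M1+M2)/6=703/1551
seg 2: a=5, c=M2/2=-1261/2068, d=(M3−M2)/(6·3)=-173/6204, b=Δ2−h2·(2M2+M3)/6=4385/3102
seg 3: a=3, c=M3/2=-445/517, d=(M4−M3)/(6·1)=5327/6204, b=Δ3−h3·(2M3+M4)/6=-18599/6204
seg 4: a=0, c=M4/2=3547/2068, d=(M5−M4)/(6·1)=-3547/6204, b=Δ4−h4·(2M4+M5)/6=-6649/3102
t_q=11/2 → seg 2, τ=3/2; S=5+4385/3102·τ+-1261/2068·τ²+-173/6204·τ³=93545/16544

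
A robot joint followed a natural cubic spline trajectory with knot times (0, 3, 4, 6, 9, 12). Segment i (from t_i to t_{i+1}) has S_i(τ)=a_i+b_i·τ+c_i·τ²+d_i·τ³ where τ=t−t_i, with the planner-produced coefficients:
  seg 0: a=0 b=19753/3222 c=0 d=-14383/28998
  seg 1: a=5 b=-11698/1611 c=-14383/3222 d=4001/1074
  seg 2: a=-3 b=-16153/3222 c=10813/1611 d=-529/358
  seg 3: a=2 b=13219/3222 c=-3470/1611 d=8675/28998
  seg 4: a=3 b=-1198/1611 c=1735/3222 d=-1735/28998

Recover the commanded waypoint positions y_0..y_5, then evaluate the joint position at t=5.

y_0=0 y_1=5 y_2=-3 y_3=2 y_4=3 y_5=4
S(5) = -4477/1611

y_0 = S_0(0) = a_0 = 0
y_1 = S_1(0) = a_1 = 5
y_2 = S_2(0) = a_2 = -3
y_3 = S_3(0) = a_3 = 2
y_4 = S_4(0) = a_4 = 3
y_5 = S_4(3) = 4
t_q=5 is in segment 2 (τ=1); S_2(τ)=-4477/1611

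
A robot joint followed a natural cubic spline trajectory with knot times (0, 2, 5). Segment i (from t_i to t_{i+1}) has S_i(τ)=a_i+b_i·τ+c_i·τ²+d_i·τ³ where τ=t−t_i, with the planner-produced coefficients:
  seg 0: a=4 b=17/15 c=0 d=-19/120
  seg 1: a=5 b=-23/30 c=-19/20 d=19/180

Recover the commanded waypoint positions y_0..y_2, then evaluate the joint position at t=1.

y_0=4 y_1=5 y_2=-3
S(1) = 199/40

y_0 = S_0(0) = a_0 = 4
y_1 = S_1(0) = a_1 = 5
y_2 = S_1(3) = -3
t_q=1 is in segment 0 (τ=1); S_0(τ)=199/40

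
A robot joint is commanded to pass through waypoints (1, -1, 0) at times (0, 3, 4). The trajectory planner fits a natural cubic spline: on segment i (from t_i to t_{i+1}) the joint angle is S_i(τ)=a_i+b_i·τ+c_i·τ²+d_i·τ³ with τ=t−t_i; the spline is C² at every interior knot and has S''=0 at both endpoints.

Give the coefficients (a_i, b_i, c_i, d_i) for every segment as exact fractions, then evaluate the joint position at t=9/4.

Δ: Δ0=-2/3, Δ1=1
row 1: diag=8, rhs=10; c'=1/8, d'=5/4
back: M1=5/4
M: M0=0, M1=5/4, M2=0
seg 0: a=1, c=M0/2=0, d=(M1−M0)/(6·3)=5/72, b=Δ0−h0·(2M0+M1)/6=-31/24
seg 1: a=-1, c=M1/2=5/8, d=(M2−M1)/(6·1)=-5/24, b=Δ1−h1·(2M1+M2)/6=7/12
t_q=9/4 → seg 0, τ=9/4; S=1+-31/24·τ+0·τ²+5/72·τ³=-571/512

  seg 0: a=1 b=-31/24 c=0 d=5/72
  seg 1: a=-1 b=7/12 c=5/8 d=-5/24
S(9/4) = -571/512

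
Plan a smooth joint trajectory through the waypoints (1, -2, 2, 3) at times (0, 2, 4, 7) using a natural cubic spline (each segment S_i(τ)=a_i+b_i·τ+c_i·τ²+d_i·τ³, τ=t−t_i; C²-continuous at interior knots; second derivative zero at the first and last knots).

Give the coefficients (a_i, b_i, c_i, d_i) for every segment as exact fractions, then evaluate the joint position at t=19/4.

Δ: Δ0=-3/2, Δ1=2, Δ2=1/3
row 1: diag=8, rhs=21; c'=1/4, d'=21/8
row 2: denom=10−2·1/4=19/2; d'=(-10−2·21/8)/(19/2)=-61/38
back: M2=-61/38
back: M1=21/8−1/4·-61/38=115/38
M: M0=0, M1=115/38, M2=-61/38, M3=0
seg 0: a=1, c=M0/2=0, d=(M1−M0)/(6·2)=115/456, b=Δ0−h0·(2M0+M1)/6=-143/57
seg 1: a=-2, c=M1/2=115/76, d=(M2−M1)/(6·2)=-22/57, b=Δ1−h1·(2M1+M2)/6=59/114
seg 2: a=2, c=M2/2=-61/76, d=(M3−M2)/(6·3)=61/684, b=Δ2−h2·(2M2+M3)/6=221/114
t_q=19/4 → seg 2, τ=3/4; S=2+221/114·τ+-61/76·τ²+61/684·τ³=14787/4864

  seg 0: a=1 b=-143/57 c=0 d=115/456
  seg 1: a=-2 b=59/114 c=115/76 d=-22/57
  seg 2: a=2 b=221/114 c=-61/76 d=61/684
S(19/4) = 14787/4864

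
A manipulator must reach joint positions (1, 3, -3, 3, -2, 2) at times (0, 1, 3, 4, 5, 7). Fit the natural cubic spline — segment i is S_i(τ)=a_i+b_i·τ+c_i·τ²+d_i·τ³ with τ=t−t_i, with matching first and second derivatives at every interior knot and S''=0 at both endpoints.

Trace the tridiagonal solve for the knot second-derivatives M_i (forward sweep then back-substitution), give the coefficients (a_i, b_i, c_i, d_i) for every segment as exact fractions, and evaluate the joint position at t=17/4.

  seg 0: a=1 b=131/35 c=0 d=-61/35
  seg 1: a=3 b=-52/35 c=-183/35 d=313/140
  seg 2: a=-3 b=31/7 c=573/70 d=-463/70
  seg 3: a=3 b=67/70 c=-408/35 d=57/10
  seg 4: a=-2 b=-184/35 c=381/70 d=-127/140
S(17/4) = 11647/4480

Δ: Δ0=2, Δ1=-3, Δ2=6, Δ3=-5, Δ4=2
row 1: diag=6, rhs=-30; c'=1/3, d'=-5
row 2: denom=6−2·1/3=16/3; d'=(54−2·-5)/(16/3)=12
row 3: denom=4−1·3/16=61/16; d'=(-66−1·12)/(61/16)=-1248/61
row 4: denom=6−1·16/61=350/61; d'=(42−1·-1248/61)/(350/61)=381/35
back: M4=381/35
back: M3=-1248/61−16/61·381/35=-816/35
back: M2=12−3/16·-816/35=573/35
back: M1=-5−1/3·573/35=-366/35
M: M0=0, M1=-366/35, M2=573/35, M3=-816/35, M4=381/35, M5=0
seg 0: a=1, c=M0/2=0, d=(M1−M0)/(6·1)=-61/35, b=Δ0−h0·(2M0+M1)/6=131/35
seg 1: a=3, c=M1/2=-183/35, d=(M2−M1)/(6·2)=313/140, b=Δ1−h1·(2M1+M2)/6=-52/35
seg 2: a=-3, c=M2/2=573/70, d=(M3−M2)/(6·1)=-463/70, b=Δ2−h2·(2M2+M3)/6=31/7
seg 3: a=3, c=M3/2=-408/35, d=(M4−M3)/(6·1)=57/10, b=Δ3−h3·(2M3+M4)/6=67/70
seg 4: a=-2, c=M4/2=381/70, d=(M5−M4)/(6·2)=-127/140, b=Δ4−h4·(2M4+M5)/6=-184/35
t_q=17/4 → seg 3, τ=1/4; S=3+67/70·τ+-408/35·τ²+57/10·τ³=11647/4480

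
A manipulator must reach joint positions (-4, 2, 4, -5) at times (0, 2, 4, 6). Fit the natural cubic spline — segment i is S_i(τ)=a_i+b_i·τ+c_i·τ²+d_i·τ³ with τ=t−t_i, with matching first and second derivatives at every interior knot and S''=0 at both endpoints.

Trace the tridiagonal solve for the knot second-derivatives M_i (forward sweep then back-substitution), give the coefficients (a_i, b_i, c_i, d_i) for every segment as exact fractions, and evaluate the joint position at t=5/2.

Δ: Δ0=3, Δ1=1, Δ2=-9/2
row 1: diag=8, rhs=-12; c'=1/4, d'=-3/2
row 2: denom=8−2·1/4=15/2; d'=(-33−2·-3/2)/(15/2)=-4
back: M2=-4
back: M1=-3/2−1/4·-4=-1/2
M: M0=0, M1=-1/2, M2=-4, M3=0
seg 0: a=-4, c=M0/2=0, d=(M1−M0)/(6·2)=-1/24, b=Δ0−h0·(2M0+M1)/6=19/6
seg 1: a=2, c=M1/2=-1/4, d=(M2−M1)/(6·2)=-7/24, b=Δ1−h1·(2M1+M2)/6=8/3
seg 2: a=4, c=M2/2=-2, d=(M3−M2)/(6·2)=1/3, b=Δ2−h2·(2M2+M3)/6=-11/6
t_q=5/2 → seg 1, τ=1/2; S=2+8/3·τ+-1/4·τ²+-7/24·τ³=207/64

  seg 0: a=-4 b=19/6 c=0 d=-1/24
  seg 1: a=2 b=8/3 c=-1/4 d=-7/24
  seg 2: a=4 b=-11/6 c=-2 d=1/3
S(5/2) = 207/64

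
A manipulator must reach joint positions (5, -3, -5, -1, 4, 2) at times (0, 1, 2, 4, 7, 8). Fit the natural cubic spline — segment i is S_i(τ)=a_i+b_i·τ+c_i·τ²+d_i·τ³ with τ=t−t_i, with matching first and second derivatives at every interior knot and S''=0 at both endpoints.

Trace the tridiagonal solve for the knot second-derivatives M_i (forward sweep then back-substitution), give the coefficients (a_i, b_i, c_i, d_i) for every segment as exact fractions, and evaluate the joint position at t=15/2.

  seg 0: a=5 b=-8482/903 c=0 d=1258/903
  seg 1: a=-3 b=-4708/903 c=1258/301 d=-872/903
  seg 2: a=-5 b=32/129 c=386/301 d=-367/1806
  seg 3: a=-1 b=2654/903 c=19/301 d=-440/2709
  seg 4: a=4 b=-964/903 c=-421/301 d=421/903
S(15/2) = 7645/2408

Δ: Δ0=-8, Δ1=-2, Δ2=2, Δ3=5/3, Δ4=-2
row 1: diag=4, rhs=36; c'=1/4, d'=9
row 2: denom=6−1·1/4=23/4; d'=(24−1·9)/(23/4)=60/23
row 3: denom=10−2·8/23=214/23; d'=(-2−2·60/23)/(214/23)=-83/107
row 4: denom=8−3·69/214=1505/214; d'=(-22−3·-83/107)/(1505/214)=-842/301
back: M4=-842/301
back: M3=-83/107−69/214·-842/301=38/301
back: M2=60/23−8/23·38/301=772/301
back: M1=9−1/4·772/301=2516/301
M: M0=0, M1=2516/301, M2=772/301, M3=38/301, M4=-842/301, M5=0
seg 0: a=5, c=M0/2=0, d=(M1−M0)/(6·1)=1258/903, b=Δ0−h0·(2M0+M1)/6=-8482/903
seg 1: a=-3, c=M1/2=1258/301, d=(M2−M1)/(6·1)=-872/903, b=Δ1−h1·(2M1+M2)/6=-4708/903
seg 2: a=-5, c=M2/2=386/301, d=(M3−M2)/(6·2)=-367/1806, b=Δ2−h2·(2M2+M3)/6=32/129
seg 3: a=-1, c=M3/2=19/301, d=(M4−M3)/(6·3)=-440/2709, b=Δ3−h3·(2M3+M4)/6=2654/903
seg 4: a=4, c=M4/2=-421/301, d=(M5−M4)/(6·1)=421/903, b=Δ4−h4·(2M4+M5)/6=-964/903
t_q=15/2 → seg 4, τ=1/2; S=4+-964/903·τ+-421/301·τ²+421/903·τ³=7645/2408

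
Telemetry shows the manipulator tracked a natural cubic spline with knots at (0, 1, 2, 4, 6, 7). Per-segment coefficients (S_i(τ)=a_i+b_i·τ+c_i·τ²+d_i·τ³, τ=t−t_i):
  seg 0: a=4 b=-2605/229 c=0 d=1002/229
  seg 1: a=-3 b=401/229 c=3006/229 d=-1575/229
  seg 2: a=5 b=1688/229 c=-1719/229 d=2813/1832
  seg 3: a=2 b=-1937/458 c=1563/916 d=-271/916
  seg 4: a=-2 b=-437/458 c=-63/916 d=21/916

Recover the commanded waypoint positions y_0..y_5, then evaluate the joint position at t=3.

y_0=4 y_1=-3 y_2=5 y_3=2 y_4=-2 y_5=-3
S(3) = 11725/1832

y_0 = S_0(0) = a_0 = 4
y_1 = S_1(0) = a_1 = -3
y_2 = S_2(0) = a_2 = 5
y_3 = S_3(0) = a_3 = 2
y_4 = S_4(0) = a_4 = -2
y_5 = S_4(1) = -3
t_q=3 is in segment 2 (τ=1); S_2(τ)=11725/1832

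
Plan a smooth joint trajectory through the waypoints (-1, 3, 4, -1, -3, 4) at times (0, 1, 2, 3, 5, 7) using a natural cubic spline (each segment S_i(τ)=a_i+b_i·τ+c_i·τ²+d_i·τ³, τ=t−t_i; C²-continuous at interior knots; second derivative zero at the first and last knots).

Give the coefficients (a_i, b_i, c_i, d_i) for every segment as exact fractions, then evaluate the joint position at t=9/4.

Δ: Δ0=4, Δ1=1, Δ2=-5, Δ3=-1, Δ4=7/2
row 1: diag=4, rhs=-18; c'=1/4, d'=-9/2
row 2: denom=4−1·1/4=15/4; d'=(-36−1·-9/2)/(15/4)=-42/5
row 3: denom=6−1·4/15=86/15; d'=(24−1·-42/5)/(86/15)=243/43
row 4: denom=8−2·15/43=314/43; d'=(27−2·243/43)/(314/43)=675/314
back: M4=675/314
back: M3=243/43−15/43·675/314=1539/314
back: M2=-42/5−4/15·1539/314=-1524/157
back: M1=-9/2−1/4·-1524/157=-651/314
M: M0=0, M1=-651/314, M2=-1524/157, M3=1539/314, M4=675/314, M5=0
seg 0: a=-1, c=M0/2=0, d=(M1−M0)/(6·1)=-217/628, b=Δ0−h0·(2M0+M1)/6=2729/628
seg 1: a=3, c=M1/2=-651/628, d=(M2−M1)/(6·1)=-799/628, b=Δ1−h1·(2M1+M2)/6=1039/314
seg 2: a=4, c=M2/2=-762/157, d=(M3−M2)/(6·1)=1529/628, b=Δ2−h2·(2M2+M3)/6=-1621/628
seg 3: a=-1, c=M3/2=1539/628, d=(M4−M3)/(6·2)=-36/157, b=Δ3−h3·(2M3+M4)/6=-1565/314
seg 4: a=-3, c=M4/2=675/628, d=(M5−M4)/(6·2)=-225/1256, b=Δ4−h4·(2M4+M5)/6=649/314
t_q=9/4 → seg 2, τ=1/4; S=4+-1621/628·τ+-762/157·τ²+1529/628·τ³=124169/40192

  seg 0: a=-1 b=2729/628 c=0 d=-217/628
  seg 1: a=3 b=1039/314 c=-651/628 d=-799/628
  seg 2: a=4 b=-1621/628 c=-762/157 d=1529/628
  seg 3: a=-1 b=-1565/314 c=1539/628 d=-36/157
  seg 4: a=-3 b=649/314 c=675/628 d=-225/1256
S(9/4) = 124169/40192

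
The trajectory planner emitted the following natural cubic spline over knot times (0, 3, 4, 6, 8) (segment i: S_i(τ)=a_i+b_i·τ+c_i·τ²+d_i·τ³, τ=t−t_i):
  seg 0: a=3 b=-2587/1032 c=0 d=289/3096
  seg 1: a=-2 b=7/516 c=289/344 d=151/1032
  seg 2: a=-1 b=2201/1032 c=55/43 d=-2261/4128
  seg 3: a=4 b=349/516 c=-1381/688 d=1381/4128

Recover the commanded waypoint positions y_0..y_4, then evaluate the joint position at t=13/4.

y_0 = S_0(0) = a_0 = 3
y_1 = S_1(0) = a_1 = -2
y_2 = S_2(0) = a_2 = -1
y_3 = S_3(0) = a_3 = 4
y_4 = S_3(2) = 0
t_q=13/4 is in segment 1 (τ=1/4); S_1(τ)=-42751/22016

y_0=3 y_1=-2 y_2=-1 y_3=4 y_4=0
S(13/4) = -42751/22016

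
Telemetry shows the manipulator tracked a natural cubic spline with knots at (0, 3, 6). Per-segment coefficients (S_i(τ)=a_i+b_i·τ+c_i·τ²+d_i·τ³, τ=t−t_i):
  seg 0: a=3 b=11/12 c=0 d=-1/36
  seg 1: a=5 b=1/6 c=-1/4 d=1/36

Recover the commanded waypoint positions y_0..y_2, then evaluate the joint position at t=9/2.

y_0 = S_0(0) = a_0 = 3
y_1 = S_1(0) = a_1 = 5
y_2 = S_1(3) = 4
t_q=9/2 is in segment 1 (τ=3/2); S_1(τ)=153/32

y_0=3 y_1=5 y_2=4
S(9/2) = 153/32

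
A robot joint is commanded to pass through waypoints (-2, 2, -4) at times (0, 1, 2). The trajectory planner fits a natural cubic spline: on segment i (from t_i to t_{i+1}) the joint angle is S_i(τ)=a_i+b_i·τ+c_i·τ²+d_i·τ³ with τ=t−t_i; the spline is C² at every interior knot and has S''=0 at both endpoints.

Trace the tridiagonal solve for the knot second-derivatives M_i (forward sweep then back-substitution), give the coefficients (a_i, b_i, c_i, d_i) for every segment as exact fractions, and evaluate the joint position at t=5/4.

Δ: Δ0=4, Δ1=-6
row 1: diag=4, rhs=-60; c'=1/4, d'=-15
back: M1=-15
M: M0=0, M1=-15, M2=0
seg 0: a=-2, c=M0/2=0, d=(M1−M0)/(6·1)=-5/2, b=Δ0−h0·(2M0+M1)/6=13/2
seg 1: a=2, c=M1/2=-15/2, d=(M2−M1)/(6·1)=5/2, b=Δ1−h1·(2M1+M2)/6=-1
t_q=5/4 → seg 1, τ=1/4; S=2+-1·τ+-15/2·τ²+5/2·τ³=169/128

  seg 0: a=-2 b=13/2 c=0 d=-5/2
  seg 1: a=2 b=-1 c=-15/2 d=5/2
S(5/4) = 169/128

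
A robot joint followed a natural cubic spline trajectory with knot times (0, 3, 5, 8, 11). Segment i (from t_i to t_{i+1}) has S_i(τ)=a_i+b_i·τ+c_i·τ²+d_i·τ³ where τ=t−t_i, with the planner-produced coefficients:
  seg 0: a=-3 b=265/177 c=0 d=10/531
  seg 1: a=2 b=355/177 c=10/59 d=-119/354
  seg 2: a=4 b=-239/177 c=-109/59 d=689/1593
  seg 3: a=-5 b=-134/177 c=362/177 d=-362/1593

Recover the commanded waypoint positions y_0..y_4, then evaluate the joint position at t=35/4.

y_0 = S_0(0) = a_0 = -3
y_1 = S_1(0) = a_1 = 2
y_2 = S_2(0) = a_2 = 4
y_3 = S_3(0) = a_3 = -5
y_4 = S_3(3) = 5
t_q=35/4 is in segment 3 (τ=3/4); S_3(τ)=-8521/1888

y_0=-3 y_1=2 y_2=4 y_3=-5 y_4=5
S(35/4) = -8521/1888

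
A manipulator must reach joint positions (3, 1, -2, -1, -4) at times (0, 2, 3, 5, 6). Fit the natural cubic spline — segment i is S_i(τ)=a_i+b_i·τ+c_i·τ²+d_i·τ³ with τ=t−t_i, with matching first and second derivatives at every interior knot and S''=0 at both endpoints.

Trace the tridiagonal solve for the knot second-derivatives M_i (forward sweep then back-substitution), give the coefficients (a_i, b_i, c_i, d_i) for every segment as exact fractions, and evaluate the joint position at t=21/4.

Δ: Δ0=-1, Δ1=-3, Δ2=1/2, Δ3=-3
row 1: diag=6, rhs=-12; c'=1/6, d'=-2
row 2: denom=6−1·1/6=35/6; d'=(21−1·-2)/(35/6)=138/35
row 3: denom=6−2·12/35=186/35; d'=(-21−2·138/35)/(186/35)=-337/62
back: M3=-337/62
back: M2=138/35−12/35·-337/62=180/31
back: M1=-2−1/6·180/31=-92/31
M: M0=0, M1=-92/31, M2=180/31, M3=-337/62, M4=0
seg 0: a=3, c=M0/2=0, d=(M1−M0)/(6·2)=-23/93, b=Δ0−h0·(2M0+M1)/6=-1/93
seg 1: a=1, c=M1/2=-46/31, d=(M2−M1)/(6·1)=136/93, b=Δ1−h1·(2M1+M2)/6=-277/93
seg 2: a=-2, c=M2/2=90/31, d=(M3−M2)/(6·2)=-697/744, b=Δ2−h2·(2M2+M3)/6=-145/93
seg 3: a=-1, c=M3/2=-337/124, d=(M4−M3)/(6·1)=337/372, b=Δ3−h3·(2M3+M4)/6=-221/186
t_q=21/4 → seg 3, τ=1/4; S=-1+-221/186·τ+-337/124·τ²+337/372·τ³=-11529/7936

  seg 0: a=3 b=-1/93 c=0 d=-23/93
  seg 1: a=1 b=-277/93 c=-46/31 d=136/93
  seg 2: a=-2 b=-145/93 c=90/31 d=-697/744
  seg 3: a=-1 b=-221/186 c=-337/124 d=337/372
S(21/4) = -11529/7936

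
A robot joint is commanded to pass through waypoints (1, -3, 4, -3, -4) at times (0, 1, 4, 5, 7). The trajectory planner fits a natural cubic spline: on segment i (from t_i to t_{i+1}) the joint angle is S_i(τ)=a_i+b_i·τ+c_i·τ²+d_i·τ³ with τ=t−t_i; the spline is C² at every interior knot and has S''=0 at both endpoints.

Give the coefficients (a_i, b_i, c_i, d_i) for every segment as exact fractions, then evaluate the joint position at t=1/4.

Δ: Δ0=-4, Δ1=7/3, Δ2=-7, Δ3=-1/2
row 1: diag=8, rhs=38; c'=3/8, d'=19/4
row 2: denom=8−3·3/8=55/8; d'=(-56−3·19/4)/(55/8)=-562/55
row 3: denom=6−1·8/55=322/55; d'=(39−1·-562/55)/(322/55)=2707/322
back: M3=2707/322
back: M2=-562/55−8/55·2707/322=-1842/161
back: M1=19/4−3/8·-1842/161=2911/322
M: M0=0, M1=2911/322, M2=-1842/161, M3=2707/322, M4=0
seg 0: a=1, c=M0/2=0, d=(M1−M0)/(6·1)=2911/1932, b=Δ0−h0·(2M0+M1)/6=-10639/1932
seg 1: a=-3, c=M1/2=2911/644, d=(M2−M1)/(6·3)=-6595/5796, b=Δ1−h1·(2M1+M2)/6=-953/966
seg 2: a=4, c=M2/2=-921/161, d=(M3−M2)/(6·1)=913/276, b=Δ2−h2·(2M2+M3)/6=-8863/1932
seg 3: a=-3, c=M3/2=2707/644, d=(M4−M3)/(6·2)=-2707/3864, b=Δ3−h3·(2M3+M4)/6=-5897/966
t_q=1/4 → seg 0, τ=1/4; S=1+-10639/1932·τ+0·τ²+2911/1932·τ³=-14555/41216

  seg 0: a=1 b=-10639/1932 c=0 d=2911/1932
  seg 1: a=-3 b=-953/966 c=2911/644 d=-6595/5796
  seg 2: a=4 b=-8863/1932 c=-921/161 d=913/276
  seg 3: a=-3 b=-5897/966 c=2707/644 d=-2707/3864
S(1/4) = -14555/41216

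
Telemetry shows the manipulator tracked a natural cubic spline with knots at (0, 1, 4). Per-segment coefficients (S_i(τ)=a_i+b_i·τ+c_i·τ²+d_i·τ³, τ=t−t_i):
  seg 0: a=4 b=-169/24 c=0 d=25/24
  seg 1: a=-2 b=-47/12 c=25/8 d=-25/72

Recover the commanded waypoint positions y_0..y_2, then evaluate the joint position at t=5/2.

y_0=4 y_1=-2 y_2=5
S(5/2) = -129/64

y_0 = S_0(0) = a_0 = 4
y_1 = S_1(0) = a_1 = -2
y_2 = S_1(3) = 5
t_q=5/2 is in segment 1 (τ=3/2); S_1(τ)=-129/64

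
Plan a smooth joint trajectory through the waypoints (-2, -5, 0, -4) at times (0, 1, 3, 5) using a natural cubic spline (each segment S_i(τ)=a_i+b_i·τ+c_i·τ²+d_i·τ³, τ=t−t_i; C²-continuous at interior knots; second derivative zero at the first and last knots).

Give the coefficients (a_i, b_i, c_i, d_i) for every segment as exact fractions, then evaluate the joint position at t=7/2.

  seg 0: a=-2 b=-185/44 c=0 d=53/44
  seg 1: a=-5 b=-13/22 c=159/44 d=-91/88
  seg 2: a=0 b=16/11 c=-57/22 d=19/44
S(7/2) = 47/352

Δ: Δ0=-3, Δ1=5/2, Δ2=-2
row 1: diag=6, rhs=33; c'=1/3, d'=11/2
row 2: denom=8−2·1/3=22/3; d'=(-27−2·11/2)/(22/3)=-57/11
back: M2=-57/11
back: M1=11/2−1/3·-57/11=159/22
M: M0=0, M1=159/22, M2=-57/11, M3=0
seg 0: a=-2, c=M0/2=0, d=(M1−M0)/(6·1)=53/44, b=Δ0−h0·(2M0+M1)/6=-185/44
seg 1: a=-5, c=M1/2=159/44, d=(M2−M1)/(6·2)=-91/88, b=Δ1−h1·(2M1+M2)/6=-13/22
seg 2: a=0, c=M2/2=-57/22, d=(M3−M2)/(6·2)=19/44, b=Δ2−h2·(2M2+M3)/6=16/11
t_q=7/2 → seg 2, τ=1/2; S=0+16/11·τ+-57/22·τ²+19/44·τ³=47/352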